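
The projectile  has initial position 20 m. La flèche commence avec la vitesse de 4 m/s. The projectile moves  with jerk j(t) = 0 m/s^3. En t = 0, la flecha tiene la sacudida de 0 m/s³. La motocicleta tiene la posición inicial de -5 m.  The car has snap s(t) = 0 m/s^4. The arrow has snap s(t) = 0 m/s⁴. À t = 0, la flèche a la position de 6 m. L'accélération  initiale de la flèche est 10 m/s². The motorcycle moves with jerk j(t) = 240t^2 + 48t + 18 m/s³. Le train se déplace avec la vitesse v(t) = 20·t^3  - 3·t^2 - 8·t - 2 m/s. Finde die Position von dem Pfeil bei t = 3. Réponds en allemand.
Wir müssen unsere Gleichung für den Snap s(t) = 0 4-mal integrieren. Die Stammfunktion von dem Snap ist der Ruck. Mit j(0) = 0 erhalten wir j(t) = 0. Das Integral von dem Ruck, mit a(0) = 10, ergibt die Beschleunigung: a(t) = 10. Das Integral von der Beschleunigung ist die Geschwindigkeit. Mit v(0) = 4 erhalten wir v(t) = 10·t + 4. Das Integral von der Geschwindigkeit, mit x(0) = 6, ergibt die Position: x(t) = 5·t^2 + 4·t + 6. Wir haben die Position x(t) = 5·t^2 + 4·t + 6. Durch Einsetzen von t = 3: x(3) = 63.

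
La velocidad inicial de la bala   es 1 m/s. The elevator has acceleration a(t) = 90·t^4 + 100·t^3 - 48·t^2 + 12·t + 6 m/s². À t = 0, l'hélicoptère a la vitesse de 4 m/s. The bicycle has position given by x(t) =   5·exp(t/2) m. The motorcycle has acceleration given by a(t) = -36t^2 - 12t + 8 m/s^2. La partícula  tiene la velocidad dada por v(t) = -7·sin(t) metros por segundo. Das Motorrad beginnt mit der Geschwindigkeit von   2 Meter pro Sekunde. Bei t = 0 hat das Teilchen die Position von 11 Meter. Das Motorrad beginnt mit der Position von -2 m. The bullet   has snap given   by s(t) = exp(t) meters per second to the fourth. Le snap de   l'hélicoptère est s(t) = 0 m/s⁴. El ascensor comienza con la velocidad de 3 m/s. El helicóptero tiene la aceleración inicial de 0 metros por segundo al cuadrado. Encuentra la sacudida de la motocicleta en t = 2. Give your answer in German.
Ausgehend von der Beschleunigung a(t) = -36·t^2 - 12·t + 8, nehmen wir 1 Ableitung. Durch Ableiten von der Beschleunigung erhalten wir den Ruck: j(t) = -72·t - 12. Wir haben den Ruck j(t) = -72·t - 12. Durch Einsetzen von t = 2: j(2) = -156.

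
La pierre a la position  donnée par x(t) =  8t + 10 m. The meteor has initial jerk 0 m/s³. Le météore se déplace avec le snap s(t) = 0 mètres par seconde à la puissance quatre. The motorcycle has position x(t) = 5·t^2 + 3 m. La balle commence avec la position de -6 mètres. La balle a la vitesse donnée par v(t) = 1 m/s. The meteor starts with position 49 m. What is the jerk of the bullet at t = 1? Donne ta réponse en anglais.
To solve this, we need to take 2 derivatives of our velocity equation v(t) = 1. The derivative of velocity gives acceleration: a(t) = 0. Taking d/dt of a(t), we find j(t) = 0. Using j(t) = 0 and substituting t = 1, we find j = 0.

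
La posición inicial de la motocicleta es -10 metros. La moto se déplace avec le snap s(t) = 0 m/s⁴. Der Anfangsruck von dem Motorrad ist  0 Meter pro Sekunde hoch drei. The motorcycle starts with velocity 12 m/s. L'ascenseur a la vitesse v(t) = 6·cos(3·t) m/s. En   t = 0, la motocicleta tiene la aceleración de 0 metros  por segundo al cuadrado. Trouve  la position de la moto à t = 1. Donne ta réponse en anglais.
We must find the integral of our snap equation s(t) = 0 4 times. The antiderivative of snap, with j(0) = 0, gives jerk: j(t) = 0. Taking ∫j(t)dt and applying a(0) = 0, we find a(t) = 0. The antiderivative of acceleration is velocity. Using v(0) = 12, we get v(t) = 12. The antiderivative of velocity is position. Using x(0) = -10, we get x(t) = 12·t - 10. From the given position equation x(t) = 12·t - 10, we substitute t = 1 to get x = 2.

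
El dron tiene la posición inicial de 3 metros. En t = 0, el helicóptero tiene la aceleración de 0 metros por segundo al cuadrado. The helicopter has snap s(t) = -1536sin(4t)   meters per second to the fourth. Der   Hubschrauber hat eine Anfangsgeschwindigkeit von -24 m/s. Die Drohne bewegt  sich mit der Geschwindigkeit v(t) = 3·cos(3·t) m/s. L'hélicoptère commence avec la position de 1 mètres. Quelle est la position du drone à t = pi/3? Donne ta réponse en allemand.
Ausgehend von der Geschwindigkeit v(t) = 3·cos(3·t), nehmen wir 1 Stammfunktion. Das Integral von der Geschwindigkeit ist die Position. Mit x(0) = 3 erhalten wir x(t) = sin(3·t) + 3. Wir haben die Position x(t) = sin(3·t) + 3. Durch Einsetzen von t = pi/3: x(pi/3) = 3.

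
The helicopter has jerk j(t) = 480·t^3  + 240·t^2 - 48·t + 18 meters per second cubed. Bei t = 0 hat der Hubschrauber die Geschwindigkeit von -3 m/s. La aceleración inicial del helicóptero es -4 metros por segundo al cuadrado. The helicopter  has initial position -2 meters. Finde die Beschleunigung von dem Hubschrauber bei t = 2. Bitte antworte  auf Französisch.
Pour résoudre ceci, nous devons prendre 1 intégrale de notre équation du jerk j(t) = 480·t^3 + 240·t^2 - 48·t + 18. En intégrant le jerk et en utilisant la condition initiale a(0) = -4, nous obtenons a(t) = 120·t^4 + 80·t^3 - 24·t^2 + 18·t - 4. De l'équation de l'accélération a(t) = 120·t^4 + 80·t^3 - 24·t^2 + 18·t - 4, nous substituons t = 2 pour obtenir a = 2496.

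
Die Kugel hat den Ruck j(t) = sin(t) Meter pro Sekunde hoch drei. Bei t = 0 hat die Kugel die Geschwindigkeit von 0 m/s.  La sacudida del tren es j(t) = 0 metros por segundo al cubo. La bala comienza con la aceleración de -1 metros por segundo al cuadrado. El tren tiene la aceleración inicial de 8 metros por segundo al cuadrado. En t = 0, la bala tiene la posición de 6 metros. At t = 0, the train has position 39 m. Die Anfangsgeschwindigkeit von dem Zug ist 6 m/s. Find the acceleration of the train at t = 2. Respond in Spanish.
Debemos encontrar la antiderivada de nuestra ecuación de la sacudida j(t) = 0 1 vez. La antiderivada de la sacudida, con a(0) = 8, da la aceleración: a(t) = 8. Usando a(t) = 8 y sustituyendo t = 2, encontramos a = 8.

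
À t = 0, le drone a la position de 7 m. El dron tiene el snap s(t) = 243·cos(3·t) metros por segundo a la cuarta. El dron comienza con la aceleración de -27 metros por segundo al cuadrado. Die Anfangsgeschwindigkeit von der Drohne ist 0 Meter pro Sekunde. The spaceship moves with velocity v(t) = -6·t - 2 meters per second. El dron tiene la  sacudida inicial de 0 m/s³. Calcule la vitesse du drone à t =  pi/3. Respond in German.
Wir müssen unsere Gleichung für den Snap s(t) = 243·cos(3·t) 3-mal integrieren. Die Stammfunktion von dem Snap, mit j(0) = 0, ergibt den Ruck: j(t) = 81·sin(3·t). Durch Integration von dem Ruck und Verwendung der Anfangsbedingung a(0) = -27, erhalten wir a(t) = -27·cos(3·t). Mit ∫a(t)dt und Anwendung von v(0) = 0, finden wir v(t) = -9·sin(3·t). Aus der Gleichung für die Geschwindigkeit v(t) = -9·sin(3·t), setzen wir t = pi/3 ein und erhalten v = 0.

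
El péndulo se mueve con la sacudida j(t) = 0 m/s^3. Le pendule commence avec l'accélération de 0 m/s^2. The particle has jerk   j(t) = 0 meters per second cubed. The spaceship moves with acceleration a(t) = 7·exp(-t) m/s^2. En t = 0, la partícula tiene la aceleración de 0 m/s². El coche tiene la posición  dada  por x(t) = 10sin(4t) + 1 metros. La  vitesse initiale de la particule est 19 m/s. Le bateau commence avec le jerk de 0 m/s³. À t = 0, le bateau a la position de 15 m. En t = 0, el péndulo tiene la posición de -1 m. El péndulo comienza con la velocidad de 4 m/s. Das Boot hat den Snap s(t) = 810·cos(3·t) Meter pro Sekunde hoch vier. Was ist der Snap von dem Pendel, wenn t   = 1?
Wir müssen unsere Gleichung für den Ruck j(t) = 0 1-mal ableiten. Durch Ableiten von dem Ruck erhalten wir den Snap: s(t) = 0. Wir haben den Snap s(t) = 0. Durch Einsetzen von t = 1: s(1) = 0.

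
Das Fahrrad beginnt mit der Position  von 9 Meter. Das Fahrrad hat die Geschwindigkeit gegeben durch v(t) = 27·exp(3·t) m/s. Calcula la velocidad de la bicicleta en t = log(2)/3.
Tenemos la velocidad v(t) = 27·exp(3·t). Sustituyendo t = log(2)/3: v(log(2)/3) = 54.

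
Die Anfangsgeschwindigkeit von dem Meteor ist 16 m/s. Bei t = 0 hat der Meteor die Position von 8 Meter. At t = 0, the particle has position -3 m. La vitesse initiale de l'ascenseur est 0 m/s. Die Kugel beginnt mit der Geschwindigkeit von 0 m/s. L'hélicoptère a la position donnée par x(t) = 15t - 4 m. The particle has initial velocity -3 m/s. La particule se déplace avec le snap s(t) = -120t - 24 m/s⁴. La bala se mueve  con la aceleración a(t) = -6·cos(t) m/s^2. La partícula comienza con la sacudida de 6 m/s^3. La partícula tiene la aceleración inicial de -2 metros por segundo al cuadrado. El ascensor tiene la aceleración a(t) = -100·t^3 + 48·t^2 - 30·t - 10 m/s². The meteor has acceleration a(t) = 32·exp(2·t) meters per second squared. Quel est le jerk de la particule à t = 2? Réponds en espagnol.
Debemos encontrar la antiderivada de nuestra ecuación del snap s(t) = -120·t - 24 1 vez. Tomando ∫s(t)dt y aplicando j(0) = 6, encontramos j(t) = -60·t^2 - 24·t + 6. Tenemos la sacudida j(t) = -60·t^2 - 24·t + 6. Sustituyendo t = 2: j(2) = -282.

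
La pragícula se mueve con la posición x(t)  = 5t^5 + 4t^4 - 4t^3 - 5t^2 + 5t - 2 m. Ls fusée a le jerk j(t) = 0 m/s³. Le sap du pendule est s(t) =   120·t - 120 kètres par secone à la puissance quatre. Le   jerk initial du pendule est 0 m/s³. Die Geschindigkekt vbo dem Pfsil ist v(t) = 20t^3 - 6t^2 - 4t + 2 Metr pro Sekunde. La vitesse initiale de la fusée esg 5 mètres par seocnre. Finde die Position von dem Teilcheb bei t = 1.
Wir haben die Position x(t) = 5·t^5 + 4·t^4 - 4·t^3 - 5·t^2 + 5·t - 2. Durch Einsetzen von t = 1: x(1) = 3.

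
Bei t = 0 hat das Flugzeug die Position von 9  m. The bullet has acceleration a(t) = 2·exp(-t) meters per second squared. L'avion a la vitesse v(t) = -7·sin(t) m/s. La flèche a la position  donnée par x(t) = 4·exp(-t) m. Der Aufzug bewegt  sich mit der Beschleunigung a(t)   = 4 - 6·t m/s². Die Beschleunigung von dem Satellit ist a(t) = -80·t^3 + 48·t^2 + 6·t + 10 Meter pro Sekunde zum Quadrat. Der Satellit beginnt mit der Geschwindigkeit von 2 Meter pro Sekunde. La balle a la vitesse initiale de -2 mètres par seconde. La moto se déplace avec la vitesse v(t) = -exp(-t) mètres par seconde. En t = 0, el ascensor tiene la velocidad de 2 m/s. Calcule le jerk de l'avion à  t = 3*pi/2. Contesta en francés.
Nous devons dériver notre équation de la vitesse v(t) = -7·sin(t) 2 fois. En prenant d/dt de v(t), nous trouvons a(t) = -7·cos(t). La dérivée de l'accélération donne le jerk: j(t) = 7·sin(t). En utilisant j(t) = 7·sin(t) et en substituant t = 3*pi/2, nous trouvons j = -7.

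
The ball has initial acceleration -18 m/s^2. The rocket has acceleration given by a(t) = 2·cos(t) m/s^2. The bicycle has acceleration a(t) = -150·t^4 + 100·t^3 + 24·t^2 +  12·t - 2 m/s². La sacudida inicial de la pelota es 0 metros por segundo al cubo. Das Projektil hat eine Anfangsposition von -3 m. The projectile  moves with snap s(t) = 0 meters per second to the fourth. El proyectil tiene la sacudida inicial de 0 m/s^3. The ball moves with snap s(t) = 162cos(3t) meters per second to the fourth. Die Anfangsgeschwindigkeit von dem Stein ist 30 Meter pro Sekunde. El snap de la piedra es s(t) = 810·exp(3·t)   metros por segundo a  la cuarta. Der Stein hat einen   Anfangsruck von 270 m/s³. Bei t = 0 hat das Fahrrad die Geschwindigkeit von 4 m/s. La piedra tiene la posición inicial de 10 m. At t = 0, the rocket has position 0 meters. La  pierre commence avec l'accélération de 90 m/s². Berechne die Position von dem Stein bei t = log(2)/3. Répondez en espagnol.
Para resolver esto, necesitamos tomar 4 integrales de nuestra ecuación del snap s(t) = 810·exp(3·t). Tomando ∫s(t)dt y aplicando j(0) = 270, encontramos j(t) = 270·exp(3·t). Integrando la sacudida y usando la condición inicial a(0) = 90, obtenemos a(t) = 90·exp(3·t). La integral de la aceleración, con v(0) = 30, da la velocidad: v(t) = 30·exp(3·t). La integral de la velocidad, con x(0) = 10, da la posición: x(t) = 10·exp(3·t). Usando x(t) = 10·exp(3·t) y sustituyendo t = log(2)/3, encontramos x = 20.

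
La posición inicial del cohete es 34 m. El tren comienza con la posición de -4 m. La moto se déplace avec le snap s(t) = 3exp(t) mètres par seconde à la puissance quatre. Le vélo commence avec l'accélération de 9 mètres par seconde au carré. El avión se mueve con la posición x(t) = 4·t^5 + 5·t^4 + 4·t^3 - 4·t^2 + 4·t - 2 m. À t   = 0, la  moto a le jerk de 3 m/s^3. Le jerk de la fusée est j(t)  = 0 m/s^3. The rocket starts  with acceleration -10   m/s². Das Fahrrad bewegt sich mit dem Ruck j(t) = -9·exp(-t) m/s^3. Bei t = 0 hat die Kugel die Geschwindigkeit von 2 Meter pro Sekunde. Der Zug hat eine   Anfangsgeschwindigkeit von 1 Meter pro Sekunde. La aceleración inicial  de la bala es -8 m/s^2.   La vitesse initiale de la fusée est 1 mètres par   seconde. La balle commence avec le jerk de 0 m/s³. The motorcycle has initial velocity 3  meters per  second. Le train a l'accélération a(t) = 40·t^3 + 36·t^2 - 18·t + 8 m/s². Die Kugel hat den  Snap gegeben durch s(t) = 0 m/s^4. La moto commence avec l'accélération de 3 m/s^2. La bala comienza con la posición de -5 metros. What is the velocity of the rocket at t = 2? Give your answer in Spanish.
Partiendo de la sacudida j(t) = 0, tomamos 2 antiderivadas. Integrando la sacudida y usando la condición inicial a(0) = -10, obtenemos a(t) = -10. La antiderivada de la aceleración, con v(0) = 1, da la velocidad: v(t) = 1 - 10·t. Usando v(t) = 1 - 10·t y sustituyendo t = 2, encontramos v = -19.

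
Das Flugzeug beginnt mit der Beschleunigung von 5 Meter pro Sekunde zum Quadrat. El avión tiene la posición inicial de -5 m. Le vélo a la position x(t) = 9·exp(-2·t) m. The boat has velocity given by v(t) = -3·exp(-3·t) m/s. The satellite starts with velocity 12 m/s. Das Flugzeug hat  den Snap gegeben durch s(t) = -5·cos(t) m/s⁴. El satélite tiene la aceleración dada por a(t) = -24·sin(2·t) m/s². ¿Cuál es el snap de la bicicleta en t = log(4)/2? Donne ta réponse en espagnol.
Debemos derivar nuestra ecuación de la posición x(t) = 9·exp(-2·t) 4 veces. Derivando la posición, obtenemos la velocidad: v(t) = -18·exp(-2·t). Derivando la velocidad, obtenemos la aceleración: a(t) = 36·exp(-2·t). Tomando d/dt de a(t), encontramos j(t) = -72·exp(-2·t). Derivando la sacudida, obtenemos el snap: s(t) = 144·exp(-2·t). De la ecuación del snap s(t) = 144·exp(-2·t), sustituimos t = log(4)/2 para obtener s = 36.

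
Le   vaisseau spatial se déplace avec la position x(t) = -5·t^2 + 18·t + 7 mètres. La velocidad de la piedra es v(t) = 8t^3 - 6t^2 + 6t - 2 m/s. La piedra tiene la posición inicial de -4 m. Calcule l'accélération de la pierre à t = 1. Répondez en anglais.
We must differentiate our velocity equation v(t) = 8·t^3 - 6·t^2 + 6·t - 2 1 time. Taking d/dt of v(t), we find a(t) = 24·t^2 - 12·t + 6. From the given acceleration equation a(t) = 24·t^2 - 12·t + 6, we substitute t = 1 to get a = 18.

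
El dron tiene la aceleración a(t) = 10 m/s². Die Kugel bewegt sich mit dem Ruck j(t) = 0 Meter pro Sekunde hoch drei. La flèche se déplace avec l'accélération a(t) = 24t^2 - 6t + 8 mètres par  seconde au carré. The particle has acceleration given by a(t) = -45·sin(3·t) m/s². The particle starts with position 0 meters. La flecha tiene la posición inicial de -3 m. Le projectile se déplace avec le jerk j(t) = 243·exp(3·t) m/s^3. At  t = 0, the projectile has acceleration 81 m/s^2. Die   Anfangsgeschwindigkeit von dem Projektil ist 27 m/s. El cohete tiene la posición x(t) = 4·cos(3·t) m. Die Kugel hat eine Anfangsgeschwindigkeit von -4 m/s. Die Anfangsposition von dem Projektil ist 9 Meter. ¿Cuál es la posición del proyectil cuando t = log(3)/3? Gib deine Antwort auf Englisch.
To solve this, we need to take 3 antiderivatives of our jerk equation j(t) = 243·exp(3·t). Integrating jerk and using the initial condition a(0) = 81, we get a(t) = 81·exp(3·t). Taking ∫a(t)dt and applying v(0) = 27, we find v(t) = 27·exp(3·t). Finding the integral of v(t) and using x(0) = 9: x(t) = 9·exp(3·t). Using x(t) = 9·exp(3·t) and substituting t = log(3)/3, we find x = 27.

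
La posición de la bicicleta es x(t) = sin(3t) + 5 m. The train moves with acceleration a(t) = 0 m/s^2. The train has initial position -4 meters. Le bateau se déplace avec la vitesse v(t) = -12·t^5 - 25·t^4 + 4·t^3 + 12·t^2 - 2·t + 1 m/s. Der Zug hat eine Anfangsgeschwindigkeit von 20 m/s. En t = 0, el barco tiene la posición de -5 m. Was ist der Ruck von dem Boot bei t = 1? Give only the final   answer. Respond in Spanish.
La sacudida en t = 1 es j = -492.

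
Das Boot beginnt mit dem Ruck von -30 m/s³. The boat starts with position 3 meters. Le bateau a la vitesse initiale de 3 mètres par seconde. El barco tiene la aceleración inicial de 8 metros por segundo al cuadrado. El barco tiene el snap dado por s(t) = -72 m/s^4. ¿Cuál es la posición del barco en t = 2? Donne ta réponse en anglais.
To find the answer, we compute 4 antiderivatives of s(t) = -72. The integral of snap, with j(0) = -30, gives jerk: j(t) = -72·t - 30. Integrating jerk and using the initial condition a(0) = 8, we get a(t) = -36·t^2 - 30·t + 8. Taking ∫a(t)dt and applying v(0) = 3, we find v(t) = -12·t^3 - 15·t^2 + 8·t + 3. The integral of velocity, with x(0) = 3, gives position: x(t) = -3·t^4 - 5·t^3 + 4·t^2 + 3·t + 3. Using x(t) = -3·t^4 - 5·t^3 + 4·t^2 + 3·t + 3 and substituting t = 2, we find x = -63.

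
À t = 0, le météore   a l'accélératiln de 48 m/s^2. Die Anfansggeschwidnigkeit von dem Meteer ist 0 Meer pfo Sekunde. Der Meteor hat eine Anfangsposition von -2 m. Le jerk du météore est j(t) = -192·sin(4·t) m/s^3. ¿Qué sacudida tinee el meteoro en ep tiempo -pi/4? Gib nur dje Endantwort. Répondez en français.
Le jerk à t = -pi/4 est j = 0.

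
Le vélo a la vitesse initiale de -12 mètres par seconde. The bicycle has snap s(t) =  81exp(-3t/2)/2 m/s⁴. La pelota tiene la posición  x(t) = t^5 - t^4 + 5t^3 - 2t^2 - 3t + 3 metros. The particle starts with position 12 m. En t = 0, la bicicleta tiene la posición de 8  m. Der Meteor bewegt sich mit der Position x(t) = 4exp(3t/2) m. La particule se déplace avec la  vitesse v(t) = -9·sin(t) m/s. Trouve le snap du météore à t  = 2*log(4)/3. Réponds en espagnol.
Debemos derivar nuestra ecuación de la posición x(t) = 4·exp(3·t/2) 4 veces. Tomando d/dt de x(t), encontramos v(t) = 6·exp(3·t/2). Derivando la velocidad, obtenemos la aceleración: a(t) = 9·exp(3·t/2). Tomando d/dt de a(t), encontramos j(t) = 27·exp(3·t/2)/2. Tomando d/dt de j(t), encontramos s(t) = 81·exp(3·t/2)/4. De la ecuación del snap s(t) = 81·exp(3·t/2)/4, sustituimos t = 2*log(4)/3 para obtener s = 81.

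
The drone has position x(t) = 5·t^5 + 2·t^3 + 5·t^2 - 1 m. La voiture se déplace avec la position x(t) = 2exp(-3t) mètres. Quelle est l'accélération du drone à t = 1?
Pour résoudre ceci, nous devons prendre 2 dérivées de notre équation de la position x(t) = 5·t^5 + 2·t^3 + 5·t^2 - 1. En dérivant la position, nous obtenons la vitesse: v(t) = 25·t^4 + 6·t^2 + 10·t. La dérivée de la vitesse donne l'accélération: a(t) = 100·t^3 + 12·t + 10. De l'équation de l'accélération a(t) = 100·t^3 + 12·t + 10, nous substituons t = 1 pour obtenir a = 122.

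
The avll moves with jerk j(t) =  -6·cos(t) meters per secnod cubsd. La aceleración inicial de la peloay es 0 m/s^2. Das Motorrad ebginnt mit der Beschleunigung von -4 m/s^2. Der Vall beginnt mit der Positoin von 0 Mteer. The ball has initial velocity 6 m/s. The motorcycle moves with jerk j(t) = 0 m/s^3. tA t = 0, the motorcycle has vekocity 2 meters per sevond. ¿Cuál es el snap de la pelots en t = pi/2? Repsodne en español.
Debemos derivar nuestra ecuación de la sacudida j(t) = -6·cos(t) 1 vez. La derivada de la sacudida da el snap: s(t) = 6·sin(t). Tenemos el snap s(t) = 6·sin(t). Sustituyendo t = pi/2: s(pi/2) = 6.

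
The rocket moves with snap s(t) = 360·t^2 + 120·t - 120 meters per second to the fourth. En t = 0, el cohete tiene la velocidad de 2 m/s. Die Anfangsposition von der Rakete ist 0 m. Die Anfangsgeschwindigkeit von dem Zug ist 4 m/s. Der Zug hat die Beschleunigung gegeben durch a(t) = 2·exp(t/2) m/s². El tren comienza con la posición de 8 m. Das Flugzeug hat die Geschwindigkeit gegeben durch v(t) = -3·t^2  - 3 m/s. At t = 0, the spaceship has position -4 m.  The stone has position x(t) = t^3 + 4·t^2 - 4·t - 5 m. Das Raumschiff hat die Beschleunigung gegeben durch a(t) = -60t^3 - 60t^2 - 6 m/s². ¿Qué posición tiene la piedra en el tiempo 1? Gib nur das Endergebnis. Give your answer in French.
x(1) = -4.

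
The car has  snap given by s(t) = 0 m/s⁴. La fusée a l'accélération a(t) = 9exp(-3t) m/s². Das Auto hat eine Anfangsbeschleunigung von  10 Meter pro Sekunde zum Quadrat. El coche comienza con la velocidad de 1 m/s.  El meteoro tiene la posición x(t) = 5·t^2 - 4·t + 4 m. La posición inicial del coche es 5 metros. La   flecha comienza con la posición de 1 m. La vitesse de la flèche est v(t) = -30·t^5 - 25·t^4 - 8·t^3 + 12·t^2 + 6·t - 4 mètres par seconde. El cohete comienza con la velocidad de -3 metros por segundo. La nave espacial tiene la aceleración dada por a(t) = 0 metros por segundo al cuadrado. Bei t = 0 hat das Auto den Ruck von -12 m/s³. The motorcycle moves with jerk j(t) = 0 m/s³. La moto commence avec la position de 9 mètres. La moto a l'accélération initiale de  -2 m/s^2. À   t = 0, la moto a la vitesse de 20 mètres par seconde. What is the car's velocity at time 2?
To solve this, we need to take 3 antiderivatives of our snap equation s(t) = 0. Taking ∫s(t)dt and applying j(0) = -12, we find j(t) = -12. The integral of jerk is acceleration. Using a(0) = 10, we get a(t) = 10 - 12·t. The integral of acceleration is velocity. Using v(0) = 1, we get v(t) = -6·t^2 + 10·t + 1. We have velocity v(t) = -6·t^2 + 10·t + 1. Substituting t = 2: v(2) = -3.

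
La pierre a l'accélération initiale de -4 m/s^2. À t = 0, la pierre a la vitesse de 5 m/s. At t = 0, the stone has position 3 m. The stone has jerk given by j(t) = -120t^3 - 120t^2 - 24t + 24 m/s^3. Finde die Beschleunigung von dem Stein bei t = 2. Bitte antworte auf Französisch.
Pour résoudre ceci, nous devons prendre 1 intégrale de notre équation du jerk j(t) = -120·t^3 - 120·t^2 - 24·t + 24. L'intégrale du jerk, avec a(0) = -4, donne l'accélération: a(t) = -30·t^4 - 40·t^3 - 12·t^2 + 24·t - 4. Nous avons l'accélération a(t) = -30·t^4 - 40·t^3 - 12·t^2 + 24·t - 4. En substituant t = 2: a(2) = -804.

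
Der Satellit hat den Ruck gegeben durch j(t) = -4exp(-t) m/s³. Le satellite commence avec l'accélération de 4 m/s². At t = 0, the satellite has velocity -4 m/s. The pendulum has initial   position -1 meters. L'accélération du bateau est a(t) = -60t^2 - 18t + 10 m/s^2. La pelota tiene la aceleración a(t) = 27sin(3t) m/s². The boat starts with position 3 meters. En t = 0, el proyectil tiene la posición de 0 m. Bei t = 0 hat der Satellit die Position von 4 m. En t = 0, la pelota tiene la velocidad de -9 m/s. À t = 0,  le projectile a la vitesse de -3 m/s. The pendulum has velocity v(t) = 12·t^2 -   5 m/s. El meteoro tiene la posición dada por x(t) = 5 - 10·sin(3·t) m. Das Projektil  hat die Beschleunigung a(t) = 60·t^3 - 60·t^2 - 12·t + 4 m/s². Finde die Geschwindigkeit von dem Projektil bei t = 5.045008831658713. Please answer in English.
We need to integrate our acceleration equation a(t) = 60·t^3 - 60·t^2 - 12·t + 4 1 time. The antiderivative of acceleration, with v(0) = -3, gives velocity: v(t) = 15·t^4 - 20·t^3 - 6·t^2 + 4·t - 3. Using v(t) = 15·t^4 - 20·t^3 - 6·t^2 + 4·t - 3 and substituting t = 5.045008831658713, we find v = 7013.49623230130.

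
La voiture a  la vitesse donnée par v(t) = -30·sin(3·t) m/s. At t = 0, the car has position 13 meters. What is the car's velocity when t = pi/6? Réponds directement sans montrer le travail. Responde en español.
La velocidad en t = pi/6 es v = -30.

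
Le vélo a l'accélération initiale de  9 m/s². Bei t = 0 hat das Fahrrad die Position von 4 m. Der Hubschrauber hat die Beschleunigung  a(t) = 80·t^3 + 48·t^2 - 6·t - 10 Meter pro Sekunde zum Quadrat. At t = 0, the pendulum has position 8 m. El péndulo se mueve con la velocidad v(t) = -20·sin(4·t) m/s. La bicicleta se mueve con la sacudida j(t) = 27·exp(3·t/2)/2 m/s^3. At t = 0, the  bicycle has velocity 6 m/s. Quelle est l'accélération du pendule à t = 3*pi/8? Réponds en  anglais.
Starting from velocity v(t) = -20·sin(4·t), we take 1 derivative. Taking d/dt of v(t), we find a(t) = -80·cos(4·t). From the given acceleration equation a(t) = -80·cos(4·t), we substitute t = 3*pi/8 to get a = 0.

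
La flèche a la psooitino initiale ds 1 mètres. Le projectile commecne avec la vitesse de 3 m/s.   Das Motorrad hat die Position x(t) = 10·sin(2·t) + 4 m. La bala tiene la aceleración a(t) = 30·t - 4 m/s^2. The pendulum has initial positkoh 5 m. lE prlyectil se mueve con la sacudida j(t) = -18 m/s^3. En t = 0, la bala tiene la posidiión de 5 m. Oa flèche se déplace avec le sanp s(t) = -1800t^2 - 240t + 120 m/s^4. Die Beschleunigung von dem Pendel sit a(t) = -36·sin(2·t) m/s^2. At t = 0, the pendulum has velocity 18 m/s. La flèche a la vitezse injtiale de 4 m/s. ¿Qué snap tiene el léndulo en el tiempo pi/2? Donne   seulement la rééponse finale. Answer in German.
s(pi/2) = 0.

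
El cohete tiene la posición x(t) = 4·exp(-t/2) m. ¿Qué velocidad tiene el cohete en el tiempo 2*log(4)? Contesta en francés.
En partant de la position x(t) = 4·exp(-t/2), nous prenons 1 dérivée. En prenant d/dt de x(t), nous trouvons v(t) = -2·exp(-t/2). De l'équation de la vitesse v(t) = -2·exp(-t/2), nous substituons t = 2*log(4) pour obtenir v = -1/2.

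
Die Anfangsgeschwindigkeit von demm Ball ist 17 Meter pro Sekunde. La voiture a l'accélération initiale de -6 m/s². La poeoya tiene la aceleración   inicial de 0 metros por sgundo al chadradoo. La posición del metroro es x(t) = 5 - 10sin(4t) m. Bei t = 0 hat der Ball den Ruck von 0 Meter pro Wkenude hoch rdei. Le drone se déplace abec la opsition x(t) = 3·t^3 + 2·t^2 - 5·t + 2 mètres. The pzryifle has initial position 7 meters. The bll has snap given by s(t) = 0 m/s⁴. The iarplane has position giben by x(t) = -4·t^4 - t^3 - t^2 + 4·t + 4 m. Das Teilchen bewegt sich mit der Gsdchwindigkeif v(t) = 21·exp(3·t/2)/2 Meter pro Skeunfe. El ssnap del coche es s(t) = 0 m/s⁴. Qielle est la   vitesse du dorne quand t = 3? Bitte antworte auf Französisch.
Nous devons dériver notre équation de la position x(t) = 3·t^3 + 2·t^2 - 5·t + 2 1 fois. En prenant d/dt de x(t), nous trouvons v(t) = 9·t^2 + 4·t - 5. En utilisant v(t) = 9·t^2 + 4·t - 5 et en substituant t = 3, nous trouvons v = 88.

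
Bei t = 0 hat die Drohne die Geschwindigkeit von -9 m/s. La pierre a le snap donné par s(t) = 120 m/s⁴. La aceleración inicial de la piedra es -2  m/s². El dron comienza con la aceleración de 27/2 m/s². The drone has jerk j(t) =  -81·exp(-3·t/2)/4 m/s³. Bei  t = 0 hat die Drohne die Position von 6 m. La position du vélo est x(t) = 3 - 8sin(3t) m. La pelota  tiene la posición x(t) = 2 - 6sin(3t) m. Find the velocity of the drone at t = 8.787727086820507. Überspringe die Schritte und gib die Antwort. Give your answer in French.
La vitesse à t = 8.787727086820507 est v = -0.0000169648660929595.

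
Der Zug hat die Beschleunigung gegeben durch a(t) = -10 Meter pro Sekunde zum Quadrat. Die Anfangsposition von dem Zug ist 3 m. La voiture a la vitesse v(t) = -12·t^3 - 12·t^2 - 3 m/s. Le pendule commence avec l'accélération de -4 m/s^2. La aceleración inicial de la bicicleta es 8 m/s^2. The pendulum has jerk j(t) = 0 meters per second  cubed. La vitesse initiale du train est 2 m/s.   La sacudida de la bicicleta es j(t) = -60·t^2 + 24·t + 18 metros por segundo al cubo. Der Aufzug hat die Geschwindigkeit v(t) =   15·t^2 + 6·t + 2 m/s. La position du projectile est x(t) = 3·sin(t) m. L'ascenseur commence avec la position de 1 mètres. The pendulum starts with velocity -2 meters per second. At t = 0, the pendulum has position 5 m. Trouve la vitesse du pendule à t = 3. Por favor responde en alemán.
Wir müssen das Integral unserer Gleichung für den Ruck j(t) = 0 2-mal finden. Durch Integration von dem Ruck und Verwendung der Anfangsbedingung a(0) = -4, erhalten wir a(t) = -4. Durch Integration von der Beschleunigung und Verwendung der Anfangsbedingung v(0) = -2, erhalten wir v(t) = -4·t - 2. Aus der Gleichung für die Geschwindigkeit v(t) = -4·t - 2, setzen wir t = 3 ein und erhalten v = -14.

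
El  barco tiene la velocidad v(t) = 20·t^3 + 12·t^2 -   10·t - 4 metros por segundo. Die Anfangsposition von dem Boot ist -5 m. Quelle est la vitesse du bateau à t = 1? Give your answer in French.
En utilisant v(t) = 20·t^3 + 12·t^2 - 10·t - 4 et en substituant t = 1, nous trouvons v = 18.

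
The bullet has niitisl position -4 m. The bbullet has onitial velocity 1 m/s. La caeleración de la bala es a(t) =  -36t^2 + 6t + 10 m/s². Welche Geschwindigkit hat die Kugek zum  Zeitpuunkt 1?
Ausgehend von der Beschleunigung a(t) = -36·t^2 + 6·t + 10, nehmen wir 1 Stammfunktion. Das Integral von der Beschleunigung, mit v(0) = 1, ergibt die Geschwindigkeit: v(t) = -12·t^3 + 3·t^2 + 10·t + 1. Aus der Gleichung für die Geschwindigkeit v(t) = -12·t^3 + 3·t^2 + 10·t + 1, setzen wir t = 1 ein und erhalten v = 2.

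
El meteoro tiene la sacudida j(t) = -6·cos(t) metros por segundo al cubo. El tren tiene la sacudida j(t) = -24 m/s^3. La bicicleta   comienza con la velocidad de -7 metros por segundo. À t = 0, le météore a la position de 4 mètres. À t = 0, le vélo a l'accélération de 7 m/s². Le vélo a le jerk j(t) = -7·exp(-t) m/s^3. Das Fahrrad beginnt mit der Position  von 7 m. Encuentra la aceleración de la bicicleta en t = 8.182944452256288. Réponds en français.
Nous devons intégrer notre équation du jerk j(t) = -7·exp(-t) 1 fois. En prenant ∫j(t)dt et en appliquant a(0) = 7, nous trouvons a(t) = 7·exp(-t). De l'équation de l'accélération a(t) = 7·exp(-t), nous substituons t = 8.182944452256288 pour obtenir a = 0.00195564678644906.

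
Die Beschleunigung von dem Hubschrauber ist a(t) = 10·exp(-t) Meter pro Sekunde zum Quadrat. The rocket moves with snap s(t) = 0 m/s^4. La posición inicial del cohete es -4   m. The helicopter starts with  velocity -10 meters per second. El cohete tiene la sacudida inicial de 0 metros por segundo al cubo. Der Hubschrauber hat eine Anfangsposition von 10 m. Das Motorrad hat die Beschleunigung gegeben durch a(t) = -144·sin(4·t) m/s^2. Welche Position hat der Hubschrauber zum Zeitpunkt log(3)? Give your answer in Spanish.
Necesitamos integrar nuestra ecuación de la aceleración a(t) = 10·exp(-t) 2 veces. La integral de la aceleración es la velocidad. Usando v(0) = -10, obtenemos v(t) = -10·exp(-t). Tomando ∫v(t)dt y aplicando x(0) = 10, encontramos x(t) = 10·exp(-t). Tenemos la posición x(t) = 10·exp(-t). Sustituyendo t = log(3): x(log(3)) = 10/3.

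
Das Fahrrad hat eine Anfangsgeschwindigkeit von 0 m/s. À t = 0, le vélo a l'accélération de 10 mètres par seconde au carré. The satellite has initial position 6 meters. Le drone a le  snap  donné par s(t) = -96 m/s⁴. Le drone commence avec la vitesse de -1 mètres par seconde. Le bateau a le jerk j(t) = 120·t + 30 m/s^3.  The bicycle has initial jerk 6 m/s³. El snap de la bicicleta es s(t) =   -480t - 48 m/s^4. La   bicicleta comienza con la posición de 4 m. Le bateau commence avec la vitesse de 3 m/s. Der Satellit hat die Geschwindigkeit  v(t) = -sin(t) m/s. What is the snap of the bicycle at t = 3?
From the given snap equation s(t) = -480·t - 48, we substitute t = 3 to get s = -1488.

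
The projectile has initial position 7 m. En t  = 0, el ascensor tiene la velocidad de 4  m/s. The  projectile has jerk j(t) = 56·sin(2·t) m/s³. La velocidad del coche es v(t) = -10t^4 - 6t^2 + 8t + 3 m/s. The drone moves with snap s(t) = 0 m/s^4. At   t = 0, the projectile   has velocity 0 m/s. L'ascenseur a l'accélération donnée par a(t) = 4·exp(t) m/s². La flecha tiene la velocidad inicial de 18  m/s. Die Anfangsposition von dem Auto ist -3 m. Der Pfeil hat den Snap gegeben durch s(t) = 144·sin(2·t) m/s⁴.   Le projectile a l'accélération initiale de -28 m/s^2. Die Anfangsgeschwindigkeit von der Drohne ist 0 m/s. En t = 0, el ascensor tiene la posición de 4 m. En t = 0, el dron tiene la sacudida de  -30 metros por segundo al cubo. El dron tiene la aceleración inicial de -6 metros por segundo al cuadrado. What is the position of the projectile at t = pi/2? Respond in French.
En partant du jerk j(t) = 56·sin(2·t), nous prenons 3 intégrales. La primitive du jerk, avec a(0) = -28, donne l'accélération: a(t) = -28·cos(2·t). En intégrant l'accélération et en utilisant la condition initiale v(0) = 0, nous obtenons v(t) = -14·sin(2·t). La primitive de la vitesse est la position. En utilisant x(0) = 7, nous obtenons x(t) = 7·cos(2·t). En utilisant x(t) = 7·cos(2·t) et en substituant t = pi/2, nous trouvons x = -7.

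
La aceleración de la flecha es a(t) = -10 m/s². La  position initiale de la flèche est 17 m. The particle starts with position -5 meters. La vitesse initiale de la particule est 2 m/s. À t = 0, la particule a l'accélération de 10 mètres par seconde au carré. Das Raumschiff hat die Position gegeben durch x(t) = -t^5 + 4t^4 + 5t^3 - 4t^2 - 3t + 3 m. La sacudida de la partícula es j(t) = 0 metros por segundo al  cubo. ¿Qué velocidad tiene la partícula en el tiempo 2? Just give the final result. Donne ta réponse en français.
v(2) = 22.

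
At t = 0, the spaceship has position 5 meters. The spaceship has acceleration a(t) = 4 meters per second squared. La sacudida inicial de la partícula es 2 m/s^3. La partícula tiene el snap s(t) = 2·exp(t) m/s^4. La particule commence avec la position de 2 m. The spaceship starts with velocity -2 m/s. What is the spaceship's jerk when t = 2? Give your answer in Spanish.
Para resolver esto, necesitamos tomar 1 derivada de nuestra ecuación de la aceleración a(t) = 4. Tomando d/dt de a(t), encontramos j(t) = 0. De la ecuación de la sacudida j(t) = 0, sustituimos t = 2 para obtener j = 0.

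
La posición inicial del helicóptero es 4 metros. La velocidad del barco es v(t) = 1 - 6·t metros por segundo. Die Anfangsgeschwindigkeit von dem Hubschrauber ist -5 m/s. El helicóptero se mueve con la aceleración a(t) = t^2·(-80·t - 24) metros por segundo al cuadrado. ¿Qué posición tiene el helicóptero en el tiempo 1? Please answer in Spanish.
Necesitamos integrar nuestra ecuación de la aceleración a(t) = t^2·(-80·t - 24) 2 veces. La integral de la aceleración es la velocidad. Usando v(0) = -5, obtenemos v(t) = -20·t^4 - 8·t^3 - 5. La integral de la velocidad es la posición. Usando x(0) = 4, obtenemos x(t) = -4·t^5 - 2·t^4 - 5·t + 4. De la ecuación de la posición x(t) = -4·t^5 - 2·t^4 - 5·t + 4, sustituimos t = 1 para obtener x = -7.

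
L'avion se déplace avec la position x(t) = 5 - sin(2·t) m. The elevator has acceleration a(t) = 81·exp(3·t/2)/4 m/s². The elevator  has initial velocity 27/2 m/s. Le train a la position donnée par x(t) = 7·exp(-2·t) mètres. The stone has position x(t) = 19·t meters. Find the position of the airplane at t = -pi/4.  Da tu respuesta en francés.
Nous avons la position x(t) = 5 - sin(2·t). En substituant t = -pi/4: x(-pi/4) = 6.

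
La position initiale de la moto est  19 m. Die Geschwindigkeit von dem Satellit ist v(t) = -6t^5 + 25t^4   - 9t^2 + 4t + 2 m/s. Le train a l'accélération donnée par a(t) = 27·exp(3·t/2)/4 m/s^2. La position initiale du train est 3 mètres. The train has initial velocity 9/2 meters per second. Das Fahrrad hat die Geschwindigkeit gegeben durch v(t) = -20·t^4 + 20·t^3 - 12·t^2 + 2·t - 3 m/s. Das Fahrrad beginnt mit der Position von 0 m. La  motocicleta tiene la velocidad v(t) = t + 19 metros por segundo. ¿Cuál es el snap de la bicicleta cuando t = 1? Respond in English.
To solve this, we need to take 3 derivatives of our velocity equation v(t) = -20·t^4 + 20·t^3 - 12·t^2 + 2·t - 3. The derivative of velocity gives acceleration: a(t) = -80·t^3 + 60·t^2 - 24·t + 2. The derivative of acceleration gives jerk: j(t) = -240·t^2 + 120·t - 24. Differentiating jerk, we get snap: s(t) = 120 - 480·t. From the given snap equation s(t) = 120 - 480·t, we substitute t = 1 to get s = -360.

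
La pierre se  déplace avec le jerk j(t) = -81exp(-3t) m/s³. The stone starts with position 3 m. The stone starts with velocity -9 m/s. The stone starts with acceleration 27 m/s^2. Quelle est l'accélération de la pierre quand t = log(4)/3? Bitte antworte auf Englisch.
To find the answer, we compute 1 antiderivative of j(t) = -81·exp(-3·t). Finding the integral of j(t) and using a(0) = 27: a(t) = 27·exp(-3·t). From the given acceleration equation a(t) = 27·exp(-3·t), we substitute t = log(4)/3 to get a = 27/4.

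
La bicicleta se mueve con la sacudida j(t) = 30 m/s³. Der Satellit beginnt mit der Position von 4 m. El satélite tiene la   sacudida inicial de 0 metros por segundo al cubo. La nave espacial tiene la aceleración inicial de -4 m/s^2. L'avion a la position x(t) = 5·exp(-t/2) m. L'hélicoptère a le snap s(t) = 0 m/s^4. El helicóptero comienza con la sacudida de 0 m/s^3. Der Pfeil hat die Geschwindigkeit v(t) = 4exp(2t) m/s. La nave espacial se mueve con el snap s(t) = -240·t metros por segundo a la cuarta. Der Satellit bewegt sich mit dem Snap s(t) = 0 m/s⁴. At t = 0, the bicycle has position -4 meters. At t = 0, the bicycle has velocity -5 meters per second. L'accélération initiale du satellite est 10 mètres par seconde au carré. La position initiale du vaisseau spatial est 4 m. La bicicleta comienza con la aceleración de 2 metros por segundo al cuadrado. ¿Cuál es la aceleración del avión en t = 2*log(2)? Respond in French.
Pour résoudre ceci, nous devons prendre 2 dérivées de notre équation de la position x(t) = 5·exp(-t/2). En prenant d/dt de x(t), nous trouvons v(t) = -5·exp(-t/2)/2. En prenant d/dt de v(t), nous trouvons a(t) = 5·exp(-t/2)/4. En utilisant a(t) = 5·exp(-t/2)/4 et en substituant t = 2*log(2), nous trouvons a = 5/8.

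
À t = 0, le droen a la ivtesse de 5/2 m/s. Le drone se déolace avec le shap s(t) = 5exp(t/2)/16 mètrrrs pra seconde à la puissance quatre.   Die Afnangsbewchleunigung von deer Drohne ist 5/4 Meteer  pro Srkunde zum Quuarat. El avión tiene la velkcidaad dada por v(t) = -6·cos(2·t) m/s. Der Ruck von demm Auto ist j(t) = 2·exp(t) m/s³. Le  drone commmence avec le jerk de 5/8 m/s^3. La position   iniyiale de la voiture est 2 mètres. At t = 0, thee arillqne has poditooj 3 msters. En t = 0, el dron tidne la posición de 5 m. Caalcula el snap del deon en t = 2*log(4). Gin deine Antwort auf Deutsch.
Mit s(t) = 5·exp(t/2)/16 und Einsetzen von t = 2*log(4), finden wir s = 5/4.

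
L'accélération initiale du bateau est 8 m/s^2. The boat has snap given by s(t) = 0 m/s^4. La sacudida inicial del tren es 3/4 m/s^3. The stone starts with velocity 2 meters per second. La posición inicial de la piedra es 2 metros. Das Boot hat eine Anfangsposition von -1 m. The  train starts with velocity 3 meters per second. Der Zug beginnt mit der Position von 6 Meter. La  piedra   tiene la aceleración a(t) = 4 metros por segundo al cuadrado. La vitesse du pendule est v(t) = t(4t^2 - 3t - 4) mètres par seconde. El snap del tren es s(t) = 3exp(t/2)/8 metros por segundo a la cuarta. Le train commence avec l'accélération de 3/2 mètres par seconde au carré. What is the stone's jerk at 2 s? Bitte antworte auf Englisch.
We must differentiate our acceleration equation a(t) = 4 1 time. The derivative of acceleration gives jerk: j(t) = 0. Using j(t) = 0 and substituting t = 2, we find j = 0.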